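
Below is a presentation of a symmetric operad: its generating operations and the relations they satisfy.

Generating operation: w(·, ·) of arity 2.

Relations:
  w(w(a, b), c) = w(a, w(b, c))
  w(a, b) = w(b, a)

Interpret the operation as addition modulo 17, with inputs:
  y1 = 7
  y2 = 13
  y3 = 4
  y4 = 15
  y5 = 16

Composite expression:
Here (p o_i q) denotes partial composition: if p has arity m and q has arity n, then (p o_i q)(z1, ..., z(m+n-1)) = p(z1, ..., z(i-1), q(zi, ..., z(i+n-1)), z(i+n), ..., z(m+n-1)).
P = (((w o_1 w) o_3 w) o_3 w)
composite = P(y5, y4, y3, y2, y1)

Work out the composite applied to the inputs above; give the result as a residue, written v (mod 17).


4 (mod 17)

w(y5, y4) = 14
w(y3, y2) = 0
w(w(y3, y2), y1) = 7
w(w(y5, y4), w(w(y3, y2), y1)) = 4


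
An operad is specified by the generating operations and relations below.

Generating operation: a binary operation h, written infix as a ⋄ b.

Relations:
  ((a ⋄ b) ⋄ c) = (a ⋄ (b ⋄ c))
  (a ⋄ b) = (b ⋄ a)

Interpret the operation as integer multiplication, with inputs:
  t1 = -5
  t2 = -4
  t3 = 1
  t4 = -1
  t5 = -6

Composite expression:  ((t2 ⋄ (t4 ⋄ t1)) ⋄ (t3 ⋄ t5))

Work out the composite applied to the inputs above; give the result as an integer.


120

(t4 ⋄ t1) = 5
(t2 ⋄ (t4 ⋄ t1)) = -20
(t3 ⋄ t5) = -6
((t2 ⋄ (t4 ⋄ t1)) ⋄ (t3 ⋄ t5)) = 120


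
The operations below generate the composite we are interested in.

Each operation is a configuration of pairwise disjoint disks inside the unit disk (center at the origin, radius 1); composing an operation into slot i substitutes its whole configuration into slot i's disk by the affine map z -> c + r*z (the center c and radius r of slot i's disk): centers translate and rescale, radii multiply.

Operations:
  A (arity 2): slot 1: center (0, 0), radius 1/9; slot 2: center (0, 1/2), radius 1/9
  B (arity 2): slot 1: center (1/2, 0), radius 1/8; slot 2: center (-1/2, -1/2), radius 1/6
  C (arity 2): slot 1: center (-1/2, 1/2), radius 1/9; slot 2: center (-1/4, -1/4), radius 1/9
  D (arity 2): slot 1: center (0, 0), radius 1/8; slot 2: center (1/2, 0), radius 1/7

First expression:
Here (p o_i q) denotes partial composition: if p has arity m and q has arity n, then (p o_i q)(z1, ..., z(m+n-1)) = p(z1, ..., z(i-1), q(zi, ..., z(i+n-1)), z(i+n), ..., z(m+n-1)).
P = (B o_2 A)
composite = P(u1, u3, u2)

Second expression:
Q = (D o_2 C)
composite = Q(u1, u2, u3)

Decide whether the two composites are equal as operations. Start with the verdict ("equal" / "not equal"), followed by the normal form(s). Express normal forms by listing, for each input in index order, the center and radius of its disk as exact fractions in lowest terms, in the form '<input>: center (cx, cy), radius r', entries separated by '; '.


not equal — first u1: center (1/2, 0), radius 1/8; u2: center (-1/2, -5/12), radius 1/54; u3: center (-1/2, -1/2), radius 1/54, second u1: center (0, 0), radius 1/8; u2: center (3/7, 1/14), radius 1/63; u3: center (13/28, -1/28), radius 1/63

The first expression, normalized: u1: center (1/2, 0), radius 1/8; u2: center (-1/2, -5/12), radius 1/54; u3: center (-1/2, -1/2), radius 1/54
The second expression, normalized: u1: center (0, 0), radius 1/8; u2: center (3/7, 1/14), radius 1/63; u3: center (13/28, -1/28), radius 1/63
The normal forms differ: not equal.


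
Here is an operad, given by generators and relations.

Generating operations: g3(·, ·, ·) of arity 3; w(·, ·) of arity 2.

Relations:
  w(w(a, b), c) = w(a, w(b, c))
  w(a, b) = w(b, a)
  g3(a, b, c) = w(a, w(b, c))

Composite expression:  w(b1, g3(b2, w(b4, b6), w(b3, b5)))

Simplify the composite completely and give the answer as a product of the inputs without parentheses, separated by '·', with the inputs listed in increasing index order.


b1 · b2 · b3 · b4 · b5 · b6

Any arrangement under w is one operation, so sort the b-inputs.
w(b4, b6) reduces to b4 · b6
w(b3, b5) reduces to b3 · b5
g3(b2, w(b4, b6), w(b3, b5)) reduces to b2 · b4 · b6 · b3 · b5
w(b1, g3(b2, w(b4, b6), w(b3, b5))) reduces to b1 · b2 · b4 · b6 · b3 · b5
rearranged into index order: b1 · b2 · b3 · b4 · b5 · b6


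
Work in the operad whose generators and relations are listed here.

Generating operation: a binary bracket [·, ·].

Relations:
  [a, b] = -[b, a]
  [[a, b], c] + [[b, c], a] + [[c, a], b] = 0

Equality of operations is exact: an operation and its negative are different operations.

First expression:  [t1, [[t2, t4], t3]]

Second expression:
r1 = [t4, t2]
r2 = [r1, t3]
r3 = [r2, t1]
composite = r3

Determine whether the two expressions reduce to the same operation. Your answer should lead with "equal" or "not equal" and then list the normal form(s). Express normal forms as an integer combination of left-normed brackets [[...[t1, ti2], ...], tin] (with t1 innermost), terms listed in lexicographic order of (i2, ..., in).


equal: each reduces to [[[t1, t2], t4], t3] - [[[t1, t3], t2], t4] + [[[t1, t3], t4], t2] - [[[t1, t4], t2], t3]

Normal form of the first expression: [[[t1, t2], t4], t3] - [[[t1, t3], t2], t4] + [[[t1, t3], t4], t2] - [[[t1, t4], t2], t3]
Normal form of the second expression: [[[t1, t2], t4], t3] - [[[t1, t3], t2], t4] + [[[t1, t3], t4], t2] - [[[t1, t4], t2], t3]
The forms coincide; equal.


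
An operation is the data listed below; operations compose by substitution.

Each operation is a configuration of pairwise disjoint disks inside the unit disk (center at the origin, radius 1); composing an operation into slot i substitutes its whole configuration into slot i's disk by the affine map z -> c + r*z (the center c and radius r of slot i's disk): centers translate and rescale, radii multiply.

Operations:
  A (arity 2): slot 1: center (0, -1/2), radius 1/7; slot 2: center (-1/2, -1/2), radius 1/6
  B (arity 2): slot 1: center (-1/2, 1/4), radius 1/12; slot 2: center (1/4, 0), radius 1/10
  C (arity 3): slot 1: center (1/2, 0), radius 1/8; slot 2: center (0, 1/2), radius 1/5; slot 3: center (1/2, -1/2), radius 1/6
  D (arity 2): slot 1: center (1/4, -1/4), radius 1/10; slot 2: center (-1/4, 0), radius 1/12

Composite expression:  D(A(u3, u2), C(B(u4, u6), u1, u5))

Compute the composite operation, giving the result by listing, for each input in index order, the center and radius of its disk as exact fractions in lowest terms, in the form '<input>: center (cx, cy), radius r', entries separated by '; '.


u1: center (-1/4, 1/24), radius 1/60; u2: center (1/5, -3/10), radius 1/60; u3: center (1/4, -3/10), radius 1/70; u4: center (-41/192, 1/384), radius 1/1152; u5: center (-5/24, -1/24), radius 1/72; u6: center (-79/384, 0), radius 1/960

Only the slot chain above each u matters under D; compose those maps.
u3 passes through 2 substitutions, ending at center (1/4, -3/10), radius 1/70
u2 passes through 2 substitutions, ending at center (1/5, -3/10), radius 1/60
u4 passes through 3 substitutions, ending at center (-41/192, 1/384), radius 1/1152
u6 passes through 3 substitutions, ending at center (-79/384, 0), radius 1/960
u1 passes through 2 substitutions, ending at center (-1/4, 1/24), radius 1/60
u5 passes through 2 substitutions, ending at center (-5/24, -1/24), radius 1/72


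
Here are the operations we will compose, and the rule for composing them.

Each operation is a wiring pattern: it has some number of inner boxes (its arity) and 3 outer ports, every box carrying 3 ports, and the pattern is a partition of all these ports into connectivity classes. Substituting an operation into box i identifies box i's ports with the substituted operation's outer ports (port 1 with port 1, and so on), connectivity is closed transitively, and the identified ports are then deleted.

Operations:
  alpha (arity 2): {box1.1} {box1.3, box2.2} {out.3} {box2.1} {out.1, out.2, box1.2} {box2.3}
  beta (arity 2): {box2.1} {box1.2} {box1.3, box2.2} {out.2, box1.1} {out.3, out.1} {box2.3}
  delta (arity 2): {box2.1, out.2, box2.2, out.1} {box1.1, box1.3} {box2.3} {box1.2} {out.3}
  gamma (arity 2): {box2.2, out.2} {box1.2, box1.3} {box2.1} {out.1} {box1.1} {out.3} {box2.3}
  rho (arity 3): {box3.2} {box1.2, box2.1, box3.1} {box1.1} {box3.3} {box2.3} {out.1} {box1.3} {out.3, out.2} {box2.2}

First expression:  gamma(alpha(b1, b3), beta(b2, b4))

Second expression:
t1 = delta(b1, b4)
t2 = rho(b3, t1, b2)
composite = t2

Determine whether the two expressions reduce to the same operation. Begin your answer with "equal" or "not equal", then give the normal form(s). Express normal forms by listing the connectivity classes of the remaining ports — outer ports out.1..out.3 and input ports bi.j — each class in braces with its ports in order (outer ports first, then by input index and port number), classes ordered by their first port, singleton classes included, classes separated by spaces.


Reducing the first expression gives {out.1} {out.2, b2.1} {out.3} {b1.1} {b1.2} {b1.3, b3.2} {b2.2} {b2.3, b4.2} {b3.1} {b3.3} {b4.1} {b4.3}
Reducing the second expression gives {out.1} {out.2, out.3} {b1.1, b1.3} {b1.2} {b2.1, b3.2, b4.1, b4.2} {b2.2} {b2.3} {b3.1} {b3.3} {b4.3}
The forms do not match — not equal.

not equal — first {out.1} {out.2, b2.1} {out.3} {b1.1} {b1.2} {b1.3, b3.2} {b2.2} {b2.3, b4.2} {b3.1} {b3.3} {b4.1} {b4.3}, second {out.1} {out.2, out.3} {b1.1, b1.3} {b1.2} {b2.1, b3.2, b4.1, b4.2} {b2.2} {b2.3} {b3.1} {b3.3} {b4.3}


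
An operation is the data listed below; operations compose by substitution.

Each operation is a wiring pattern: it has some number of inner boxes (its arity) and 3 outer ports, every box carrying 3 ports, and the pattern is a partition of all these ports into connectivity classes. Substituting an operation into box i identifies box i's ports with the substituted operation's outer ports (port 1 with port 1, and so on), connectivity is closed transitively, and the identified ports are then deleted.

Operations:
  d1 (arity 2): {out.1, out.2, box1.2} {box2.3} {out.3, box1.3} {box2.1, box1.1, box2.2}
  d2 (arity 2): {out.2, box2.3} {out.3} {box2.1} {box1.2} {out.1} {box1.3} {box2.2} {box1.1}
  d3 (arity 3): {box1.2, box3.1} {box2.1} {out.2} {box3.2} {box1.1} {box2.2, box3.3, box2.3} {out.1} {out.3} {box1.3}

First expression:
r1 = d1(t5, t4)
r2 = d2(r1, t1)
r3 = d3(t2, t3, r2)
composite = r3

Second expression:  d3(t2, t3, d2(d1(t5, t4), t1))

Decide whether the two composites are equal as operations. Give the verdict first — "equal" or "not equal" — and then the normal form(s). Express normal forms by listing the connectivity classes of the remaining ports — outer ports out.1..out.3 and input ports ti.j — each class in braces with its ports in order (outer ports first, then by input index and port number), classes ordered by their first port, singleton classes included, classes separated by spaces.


equal; the common form is {out.1} {out.2} {out.3} {t1.1} {t1.2} {t1.3} {t2.1} {t2.2} {t2.3} {t3.1} {t3.2, t3.3} {t4.1, t4.2, t5.1} {t4.3} {t5.2} {t5.3}

Normal form of the first expression: {out.1} {out.2} {out.3} {t1.1} {t1.2} {t1.3} {t2.1} {t2.2} {t2.3} {t3.1} {t3.2, t3.3} {t4.1, t4.2, t5.1} {t4.3} {t5.2} {t5.3}
Normal form of the second expression: {out.1} {out.2} {out.3} {t1.1} {t1.2} {t1.3} {t2.1} {t2.2} {t2.3} {t3.1} {t3.2, t3.3} {t4.1, t4.2, t5.1} {t4.3} {t5.2} {t5.3}
Identical normal forms: equal.


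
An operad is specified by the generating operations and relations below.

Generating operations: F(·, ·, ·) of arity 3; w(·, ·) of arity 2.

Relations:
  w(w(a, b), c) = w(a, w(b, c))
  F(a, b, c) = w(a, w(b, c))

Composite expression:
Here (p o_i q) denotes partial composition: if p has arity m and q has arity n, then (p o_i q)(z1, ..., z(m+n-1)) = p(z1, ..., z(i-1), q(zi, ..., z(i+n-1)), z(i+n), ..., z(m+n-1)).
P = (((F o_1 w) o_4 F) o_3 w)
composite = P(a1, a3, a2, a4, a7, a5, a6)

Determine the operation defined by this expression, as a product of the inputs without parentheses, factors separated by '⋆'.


All parenthesizations of F agree; list the a-inputs left to right.
w(a1, a3) linearizes to a1 ⋆ a3
w(a2, a4) linearizes to a2 ⋆ a4
F(a7, a5, a6) linearizes to a7 ⋆ a5 ⋆ a6
F(w(a1, a3), w(a2, a4), F(a7, a5, a6)) linearizes to a1 ⋆ a3 ⋆ a2 ⋆ a4 ⋆ a7 ⋆ a5 ⋆ a6

a1 ⋆ a3 ⋆ a2 ⋆ a4 ⋆ a7 ⋆ a5 ⋆ a6


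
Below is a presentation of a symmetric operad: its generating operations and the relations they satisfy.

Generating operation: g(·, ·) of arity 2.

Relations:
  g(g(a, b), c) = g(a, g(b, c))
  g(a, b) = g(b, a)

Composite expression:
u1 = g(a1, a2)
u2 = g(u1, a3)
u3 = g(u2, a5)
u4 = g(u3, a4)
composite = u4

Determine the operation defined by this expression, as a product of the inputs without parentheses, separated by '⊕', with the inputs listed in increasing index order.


Key point: g commutes, so take the a-inputs in any fixed order.
g(a1, a2) unparenthesizes to a1 ⊕ a2
g(g(a1, a2), a3) unparenthesizes to a1 ⊕ a2 ⊕ a3
g(g(g(a1, a2), a3), a5) unparenthesizes to a1 ⊕ a2 ⊕ a3 ⊕ a5
g(g(g(g(a1, a2), a3), a5), a4) unparenthesizes to a1 ⊕ a2 ⊕ a3 ⊕ a5 ⊕ a4
rearranged into index order: a1 ⊕ a2 ⊕ a3 ⊕ a4 ⊕ a5

a1 ⊕ a2 ⊕ a3 ⊕ a4 ⊕ a5


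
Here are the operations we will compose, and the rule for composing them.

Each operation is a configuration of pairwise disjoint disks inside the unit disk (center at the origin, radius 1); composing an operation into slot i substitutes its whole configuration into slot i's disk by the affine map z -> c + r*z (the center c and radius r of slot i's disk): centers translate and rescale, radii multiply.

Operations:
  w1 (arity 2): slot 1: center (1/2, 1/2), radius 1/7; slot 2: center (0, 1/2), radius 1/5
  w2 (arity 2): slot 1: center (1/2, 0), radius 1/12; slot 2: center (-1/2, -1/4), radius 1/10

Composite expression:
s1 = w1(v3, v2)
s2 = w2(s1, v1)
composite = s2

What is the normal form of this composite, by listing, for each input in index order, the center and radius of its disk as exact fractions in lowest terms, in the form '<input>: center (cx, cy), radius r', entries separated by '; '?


Only the slot chain above each v matters under w2; compose those maps.
tracing v3 down its 2-map path: center (13/24, 1/24), radius 1/84
tracing v2 down its 2-map path: center (1/2, 1/24), radius 1/60
tracing v1 down its 1-map path: center (-1/2, -1/4), radius 1/10

v1: center (-1/2, -1/4), radius 1/10; v2: center (1/2, 1/24), radius 1/60; v3: center (13/24, 1/24), radius 1/84


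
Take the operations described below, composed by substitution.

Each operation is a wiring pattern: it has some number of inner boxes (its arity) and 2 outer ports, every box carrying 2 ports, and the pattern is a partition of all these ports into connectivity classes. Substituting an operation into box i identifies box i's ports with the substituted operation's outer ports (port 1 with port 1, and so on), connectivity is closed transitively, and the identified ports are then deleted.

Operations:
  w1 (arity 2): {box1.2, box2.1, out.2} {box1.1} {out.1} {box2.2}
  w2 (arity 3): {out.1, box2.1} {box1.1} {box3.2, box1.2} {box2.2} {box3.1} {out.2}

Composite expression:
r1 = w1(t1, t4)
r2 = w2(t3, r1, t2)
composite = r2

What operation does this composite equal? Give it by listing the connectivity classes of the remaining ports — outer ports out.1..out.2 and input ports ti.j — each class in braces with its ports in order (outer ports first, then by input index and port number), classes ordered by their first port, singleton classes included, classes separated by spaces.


{out.1} {out.2} {t1.1} {t1.2, t4.1} {t2.1} {t2.2, t3.2} {t3.1} {t4.2}

After gluing at w2, chains via deleted ports link the t-ports.
through w1, on inputs (t1, t4): {out.1} {out.2, t1.2, t4.1} {t1.1} {t4.2} (out.j = stage outer ports)
through w2, on inputs (t3, t1, t4, t2): {out.1} {out.2} {t1.1} {t1.2, t4.1} {t2.1} {t2.2, t3.2} {t3.1} {t4.2} (out.j = stage outer ports)


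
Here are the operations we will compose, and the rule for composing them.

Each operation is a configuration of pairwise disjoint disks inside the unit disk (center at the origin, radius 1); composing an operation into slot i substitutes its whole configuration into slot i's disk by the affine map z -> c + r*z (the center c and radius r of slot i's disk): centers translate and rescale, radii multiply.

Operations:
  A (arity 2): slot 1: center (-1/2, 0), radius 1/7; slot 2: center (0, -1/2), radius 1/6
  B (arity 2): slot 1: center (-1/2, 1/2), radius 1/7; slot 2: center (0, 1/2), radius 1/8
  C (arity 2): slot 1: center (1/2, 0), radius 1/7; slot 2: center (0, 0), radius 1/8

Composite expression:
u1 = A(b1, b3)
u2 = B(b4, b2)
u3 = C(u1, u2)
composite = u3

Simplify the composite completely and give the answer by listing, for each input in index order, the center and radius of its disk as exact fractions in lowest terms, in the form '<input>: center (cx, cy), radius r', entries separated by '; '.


b1: center (3/7, 0), radius 1/49; b2: center (0, 1/16), radius 1/64; b3: center (1/2, -1/14), radius 1/42; b4: center (-1/16, 1/16), radius 1/56

Follow each b-input down from C: c' goes to c + r*c', radius to r*r'.
for b1, the 2-step affine chain lands on center (3/7, 0), radius 1/49
for b3, the 2-step affine chain lands on center (1/2, -1/14), radius 1/42
for b4, the 2-step affine chain lands on center (-1/16, 1/16), radius 1/56
for b2, the 2-step affine chain lands on center (0, 1/16), radius 1/64


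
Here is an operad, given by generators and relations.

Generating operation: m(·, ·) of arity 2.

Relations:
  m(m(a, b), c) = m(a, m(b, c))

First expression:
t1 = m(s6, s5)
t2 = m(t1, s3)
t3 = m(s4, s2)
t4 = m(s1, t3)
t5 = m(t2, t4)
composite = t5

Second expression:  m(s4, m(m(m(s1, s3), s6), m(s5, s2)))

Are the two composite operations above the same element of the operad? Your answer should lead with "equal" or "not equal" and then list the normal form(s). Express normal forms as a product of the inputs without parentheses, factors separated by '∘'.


The first expression, normalized: s6 ∘ s5 ∘ s3 ∘ s1 ∘ s4 ∘ s2
The second expression, normalized: s4 ∘ s1 ∘ s3 ∘ s6 ∘ s5 ∘ s2
The forms do not match — not equal.

not equal; first: s6 ∘ s5 ∘ s3 ∘ s1 ∘ s4 ∘ s2; second: s4 ∘ s1 ∘ s3 ∘ s6 ∘ s5 ∘ s2


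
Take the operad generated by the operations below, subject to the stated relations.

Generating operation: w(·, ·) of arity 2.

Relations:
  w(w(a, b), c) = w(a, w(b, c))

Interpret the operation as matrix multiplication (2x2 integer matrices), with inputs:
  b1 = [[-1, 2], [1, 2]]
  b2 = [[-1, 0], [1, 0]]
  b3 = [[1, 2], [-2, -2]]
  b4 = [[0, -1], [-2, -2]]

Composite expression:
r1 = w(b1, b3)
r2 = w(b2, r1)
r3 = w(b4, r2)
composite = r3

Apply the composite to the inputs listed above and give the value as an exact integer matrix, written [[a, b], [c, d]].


[[5, 6], [0, 0]]

w(b1, b3) = [[-5, -6], [-3, -2]]
w(b2, w(b1, b3)) = [[5, 6], [-5, -6]]
w(b4, w(b2, w(b1, b3))) = [[5, 6], [0, 0]]


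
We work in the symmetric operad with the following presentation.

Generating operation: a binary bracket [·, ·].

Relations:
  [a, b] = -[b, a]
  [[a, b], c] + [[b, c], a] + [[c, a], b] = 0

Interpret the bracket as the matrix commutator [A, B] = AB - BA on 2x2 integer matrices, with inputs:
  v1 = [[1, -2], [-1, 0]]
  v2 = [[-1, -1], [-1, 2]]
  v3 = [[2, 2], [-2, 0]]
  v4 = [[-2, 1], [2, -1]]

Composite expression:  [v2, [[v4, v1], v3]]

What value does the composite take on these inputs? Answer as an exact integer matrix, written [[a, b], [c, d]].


[[-4, -38], [50, 4]]

[v4, v1] = [[3, 1], [1, -3]]
[[v4, v1], v3] = [[-4, 10], [14, 4]]
[v2, [[v4, v1], v3]] = [[-4, -38], [50, 4]]


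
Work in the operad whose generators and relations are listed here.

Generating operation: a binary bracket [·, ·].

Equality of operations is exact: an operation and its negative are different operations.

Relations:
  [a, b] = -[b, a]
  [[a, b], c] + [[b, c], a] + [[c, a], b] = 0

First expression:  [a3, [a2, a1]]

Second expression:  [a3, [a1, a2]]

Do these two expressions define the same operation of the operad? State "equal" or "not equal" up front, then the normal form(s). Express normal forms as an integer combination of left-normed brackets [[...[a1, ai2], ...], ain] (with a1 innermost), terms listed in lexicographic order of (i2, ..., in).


not equal; first: [[a1, a2], a3]; second: -[[a1, a2], a3]

Reducing the first expression gives [[a1, a2], a3]
Reducing the second expression gives -[[a1, a2], a3]
The normal forms differ: not equal.


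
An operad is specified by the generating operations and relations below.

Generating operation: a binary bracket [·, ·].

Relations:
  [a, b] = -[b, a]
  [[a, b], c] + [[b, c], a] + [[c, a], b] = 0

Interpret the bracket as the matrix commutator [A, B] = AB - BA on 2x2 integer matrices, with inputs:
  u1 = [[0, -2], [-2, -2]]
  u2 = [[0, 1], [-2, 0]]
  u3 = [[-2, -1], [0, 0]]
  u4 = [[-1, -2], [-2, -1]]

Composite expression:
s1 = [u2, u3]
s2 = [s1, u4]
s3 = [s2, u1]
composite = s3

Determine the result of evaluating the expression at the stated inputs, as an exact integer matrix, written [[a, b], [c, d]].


[[-32, -32], [0, 32]]

[u2, u3] = [[-2, 2], [4, 2]]
[[u2, u3], u4] = [[4, 8], [-8, -4]]
[[[u2, u3], u4], u1] = [[-32, -32], [0, 32]]


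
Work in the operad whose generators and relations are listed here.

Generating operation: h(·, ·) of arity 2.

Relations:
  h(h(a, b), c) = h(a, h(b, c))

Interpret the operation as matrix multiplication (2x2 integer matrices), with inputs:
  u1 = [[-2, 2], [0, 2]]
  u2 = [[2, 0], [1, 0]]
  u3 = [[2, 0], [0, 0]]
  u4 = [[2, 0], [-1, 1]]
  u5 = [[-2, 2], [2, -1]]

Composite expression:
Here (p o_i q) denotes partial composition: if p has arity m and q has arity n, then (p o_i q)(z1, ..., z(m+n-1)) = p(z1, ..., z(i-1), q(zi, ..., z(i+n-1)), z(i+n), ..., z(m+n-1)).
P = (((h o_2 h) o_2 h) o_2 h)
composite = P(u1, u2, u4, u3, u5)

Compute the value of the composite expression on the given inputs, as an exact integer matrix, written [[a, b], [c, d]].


[[16, -16], [-16, 16]]

h(u2, u4) = [[4, 0], [2, 0]]
h(h(u2, u4), u3) = [[8, 0], [4, 0]]
h(h(h(u2, u4), u3), u5) = [[-16, 16], [-8, 8]]
h(u1, h(h(h(u2, u4), u3), u5)) = [[16, -16], [-16, 16]]


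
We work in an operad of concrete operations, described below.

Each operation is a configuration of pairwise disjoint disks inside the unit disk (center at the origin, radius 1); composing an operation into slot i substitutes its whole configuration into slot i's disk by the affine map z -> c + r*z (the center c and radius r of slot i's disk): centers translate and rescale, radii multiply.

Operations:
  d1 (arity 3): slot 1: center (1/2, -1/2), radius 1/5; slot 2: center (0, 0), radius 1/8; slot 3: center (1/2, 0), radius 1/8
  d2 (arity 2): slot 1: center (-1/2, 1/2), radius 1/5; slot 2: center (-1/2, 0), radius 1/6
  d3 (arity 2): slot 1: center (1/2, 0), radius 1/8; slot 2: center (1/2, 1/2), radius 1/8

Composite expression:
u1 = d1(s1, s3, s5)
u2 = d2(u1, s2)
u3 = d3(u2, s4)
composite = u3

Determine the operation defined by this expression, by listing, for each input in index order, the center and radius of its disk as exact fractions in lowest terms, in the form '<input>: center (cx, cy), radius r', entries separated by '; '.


s1: center (9/20, 1/20), radius 1/200; s2: center (7/16, 0), radius 1/48; s3: center (7/16, 1/16), radius 1/320; s4: center (1/2, 1/2), radius 1/8; s5: center (9/20, 1/16), radius 1/320

Only the slot chain above each s matters under d3; compose those maps.
tracing s1 down its 3-map path: center (9/20, 1/20), radius 1/200
tracing s3 down its 3-map path: center (7/16, 1/16), radius 1/320
tracing s5 down its 3-map path: center (9/20, 1/16), radius 1/320
tracing s2 down its 2-map path: center (7/16, 0), radius 1/48
tracing s4 down its 1-map path: center (1/2, 1/2), radius 1/8


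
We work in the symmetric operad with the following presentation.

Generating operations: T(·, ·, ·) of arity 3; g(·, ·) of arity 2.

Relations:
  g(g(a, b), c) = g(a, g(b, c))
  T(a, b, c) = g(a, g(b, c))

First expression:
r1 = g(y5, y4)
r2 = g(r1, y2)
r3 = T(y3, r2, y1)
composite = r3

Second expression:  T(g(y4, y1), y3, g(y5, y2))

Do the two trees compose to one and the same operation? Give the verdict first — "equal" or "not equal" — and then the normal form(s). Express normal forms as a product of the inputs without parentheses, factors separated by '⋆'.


not equal — first y3 ⋆ y5 ⋆ y4 ⋆ y2 ⋆ y1, second y4 ⋆ y1 ⋆ y3 ⋆ y5 ⋆ y2

In normal form, the first expression is y3 ⋆ y5 ⋆ y4 ⋆ y2 ⋆ y1
In normal form, the second expression is y4 ⋆ y1 ⋆ y3 ⋆ y5 ⋆ y2
No match — not equal.


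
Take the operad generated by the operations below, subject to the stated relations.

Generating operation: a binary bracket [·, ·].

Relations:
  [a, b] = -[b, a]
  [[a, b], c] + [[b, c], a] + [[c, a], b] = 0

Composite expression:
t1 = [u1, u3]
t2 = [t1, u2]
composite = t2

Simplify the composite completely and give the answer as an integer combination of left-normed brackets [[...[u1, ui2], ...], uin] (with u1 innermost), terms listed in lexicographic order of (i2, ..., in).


In the tensor algebra, words opening u1 carry the u1-anchored form.
Composite bracket: [[u1, u3], u2]
Under [a, b] = ab - ba we get 4 signed associative words (2^2 = 4).
Words beginning with u1 determine it all:
  word u1u3u2 has sign +1, contributing +[[u1, u3], u2]

[[u1, u3], u2]


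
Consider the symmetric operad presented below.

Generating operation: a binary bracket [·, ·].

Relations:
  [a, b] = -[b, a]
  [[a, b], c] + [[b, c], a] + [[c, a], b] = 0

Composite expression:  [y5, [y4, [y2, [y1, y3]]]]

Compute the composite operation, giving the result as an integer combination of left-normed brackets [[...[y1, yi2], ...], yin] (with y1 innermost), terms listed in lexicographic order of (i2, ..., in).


Skip Jacobi rewriting: expand, keep y1-initial words, read off terms.
Composite bracket: [y5, [y4, [y2, [y1, y3]]]]
Expanding via [a, b] = ab - ba: 16 signed words (2^4 = 16).
Keep just the words that open with y1:
  y1y3y2y4y5 appears with sign -1, giving the term -[[[[y1, y3], y2], y4], y5]

-[[[[y1, y3], y2], y4], y5]


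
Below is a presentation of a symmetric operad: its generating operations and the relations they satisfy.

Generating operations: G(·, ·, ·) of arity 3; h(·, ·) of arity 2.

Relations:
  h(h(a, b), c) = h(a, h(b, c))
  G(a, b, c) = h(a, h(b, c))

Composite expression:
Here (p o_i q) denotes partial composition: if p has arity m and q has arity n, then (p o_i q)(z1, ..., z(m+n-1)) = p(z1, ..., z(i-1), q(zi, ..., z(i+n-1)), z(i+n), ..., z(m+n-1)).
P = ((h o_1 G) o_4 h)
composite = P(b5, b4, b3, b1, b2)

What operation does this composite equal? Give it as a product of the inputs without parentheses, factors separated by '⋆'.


b5 ⋆ b4 ⋆ b3 ⋆ b1 ⋆ b2

Key point: h is associative — brackets drop, the b-order remains.
G(b5, b4, b3) reduces to b5 ⋆ b4 ⋆ b3
h(b1, b2) reduces to b1 ⋆ b2
h(G(b5, b4, b3), h(b1, b2)) reduces to b5 ⋆ b4 ⋆ b3 ⋆ b1 ⋆ b2


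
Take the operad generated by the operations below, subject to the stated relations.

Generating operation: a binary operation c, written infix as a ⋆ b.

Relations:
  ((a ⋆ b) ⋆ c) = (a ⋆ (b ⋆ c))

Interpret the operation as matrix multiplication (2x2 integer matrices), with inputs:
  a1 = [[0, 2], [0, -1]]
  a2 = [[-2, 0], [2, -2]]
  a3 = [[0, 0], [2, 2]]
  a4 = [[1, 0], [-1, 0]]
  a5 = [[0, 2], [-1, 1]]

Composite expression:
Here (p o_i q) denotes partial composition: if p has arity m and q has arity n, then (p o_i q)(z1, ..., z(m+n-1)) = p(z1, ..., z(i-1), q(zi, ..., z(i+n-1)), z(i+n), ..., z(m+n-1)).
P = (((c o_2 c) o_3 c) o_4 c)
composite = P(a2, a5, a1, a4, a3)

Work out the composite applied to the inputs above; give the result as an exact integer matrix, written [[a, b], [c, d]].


(a4 ⋆ a3) = [[0, 0], [0, 0]]
(a1 ⋆ (a4 ⋆ a3)) = [[0, 0], [0, 0]]
(a5 ⋆ (a1 ⋆ (a4 ⋆ a3))) = [[0, 0], [0, 0]]
(a2 ⋆ (a5 ⋆ (a1 ⋆ (a4 ⋆ a3)))) = [[0, 0], [0, 0]]

[[0, 0], [0, 0]]


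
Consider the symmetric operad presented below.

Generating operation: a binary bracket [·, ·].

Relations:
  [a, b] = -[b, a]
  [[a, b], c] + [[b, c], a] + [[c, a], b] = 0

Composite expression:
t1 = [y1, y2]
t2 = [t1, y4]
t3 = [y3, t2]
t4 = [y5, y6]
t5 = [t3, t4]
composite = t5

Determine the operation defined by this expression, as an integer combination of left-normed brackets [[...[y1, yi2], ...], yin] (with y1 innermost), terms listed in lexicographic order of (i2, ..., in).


-[[[[[y1, y2], y4], y3], y5], y6] + [[[[[y1, y2], y4], y3], y6], y5]

A multilinear Lie element is pinned by y1-initial words (y1 innermost).
Composite bracket: [[y3, [[y1, y2], y4]], [y5, y6]]
The bracket unfolds into 32 signed words via [a, b] = ab - ba (2^5 = 32).
Words beginning with y1 determine it all:
  from y1y2y4y3y5y6, sign -1: term -[[[[[y1, y2], y4], y3], y5], y6]
  from y1y2y4y3y6y5, sign +1: term +[[[[[y1, y2], y4], y3], y6], y5]


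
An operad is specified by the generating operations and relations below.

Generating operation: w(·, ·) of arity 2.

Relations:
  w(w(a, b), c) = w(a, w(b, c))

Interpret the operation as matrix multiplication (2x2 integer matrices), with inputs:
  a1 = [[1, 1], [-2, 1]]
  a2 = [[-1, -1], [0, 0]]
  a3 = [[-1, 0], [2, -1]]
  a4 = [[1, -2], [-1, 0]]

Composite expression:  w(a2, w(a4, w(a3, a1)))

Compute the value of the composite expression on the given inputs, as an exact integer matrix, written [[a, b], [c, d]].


[[8, 2], [0, 0]]

w(a3, a1) = [[-1, -1], [4, 1]]
w(a4, w(a3, a1)) = [[-9, -3], [1, 1]]
w(a2, w(a4, w(a3, a1))) = [[8, 2], [0, 0]]


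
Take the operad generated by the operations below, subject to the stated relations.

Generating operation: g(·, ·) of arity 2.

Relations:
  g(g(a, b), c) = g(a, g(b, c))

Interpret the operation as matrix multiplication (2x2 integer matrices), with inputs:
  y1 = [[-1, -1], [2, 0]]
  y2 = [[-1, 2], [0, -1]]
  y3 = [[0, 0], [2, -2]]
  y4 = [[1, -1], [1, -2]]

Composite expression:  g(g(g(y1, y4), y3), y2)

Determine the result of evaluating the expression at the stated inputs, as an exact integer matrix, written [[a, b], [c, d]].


[[-6, 18], [4, -12]]

g(y1, y4) = [[-2, 3], [2, -2]]
g(g(y1, y4), y3) = [[6, -6], [-4, 4]]
g(g(g(y1, y4), y3), y2) = [[-6, 18], [4, -12]]


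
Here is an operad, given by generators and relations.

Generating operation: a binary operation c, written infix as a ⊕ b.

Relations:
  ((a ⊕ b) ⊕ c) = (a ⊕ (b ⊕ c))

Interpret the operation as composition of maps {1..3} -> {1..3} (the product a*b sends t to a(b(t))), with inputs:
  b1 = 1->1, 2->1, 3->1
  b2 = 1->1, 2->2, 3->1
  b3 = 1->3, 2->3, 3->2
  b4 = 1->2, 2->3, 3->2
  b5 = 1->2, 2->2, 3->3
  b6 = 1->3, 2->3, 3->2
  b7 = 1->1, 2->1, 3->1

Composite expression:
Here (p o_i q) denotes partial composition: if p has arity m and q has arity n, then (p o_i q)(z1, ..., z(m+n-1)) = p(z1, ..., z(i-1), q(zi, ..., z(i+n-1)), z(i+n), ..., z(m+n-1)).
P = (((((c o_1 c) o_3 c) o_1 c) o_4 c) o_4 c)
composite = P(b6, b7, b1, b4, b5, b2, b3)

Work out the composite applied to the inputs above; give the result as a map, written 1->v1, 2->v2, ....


1->3, 2->3, 3->3

(b6 ⊕ b7) = 1->3, 2->3, 3->3
((b6 ⊕ b7) ⊕ b1) = 1->3, 2->3, 3->3
(b4 ⊕ b5) = 1->3, 2->3, 3->2
((b4 ⊕ b5) ⊕ b2) = 1->3, 2->3, 3->3
(((b4 ⊕ b5) ⊕ b2) ⊕ b3) = 1->3, 2->3, 3->3
(((b6 ⊕ b7) ⊕ b1) ⊕ (((b4 ⊕ b5) ⊕ b2) ⊕ b3)) = 1->3, 2->3, 3->3


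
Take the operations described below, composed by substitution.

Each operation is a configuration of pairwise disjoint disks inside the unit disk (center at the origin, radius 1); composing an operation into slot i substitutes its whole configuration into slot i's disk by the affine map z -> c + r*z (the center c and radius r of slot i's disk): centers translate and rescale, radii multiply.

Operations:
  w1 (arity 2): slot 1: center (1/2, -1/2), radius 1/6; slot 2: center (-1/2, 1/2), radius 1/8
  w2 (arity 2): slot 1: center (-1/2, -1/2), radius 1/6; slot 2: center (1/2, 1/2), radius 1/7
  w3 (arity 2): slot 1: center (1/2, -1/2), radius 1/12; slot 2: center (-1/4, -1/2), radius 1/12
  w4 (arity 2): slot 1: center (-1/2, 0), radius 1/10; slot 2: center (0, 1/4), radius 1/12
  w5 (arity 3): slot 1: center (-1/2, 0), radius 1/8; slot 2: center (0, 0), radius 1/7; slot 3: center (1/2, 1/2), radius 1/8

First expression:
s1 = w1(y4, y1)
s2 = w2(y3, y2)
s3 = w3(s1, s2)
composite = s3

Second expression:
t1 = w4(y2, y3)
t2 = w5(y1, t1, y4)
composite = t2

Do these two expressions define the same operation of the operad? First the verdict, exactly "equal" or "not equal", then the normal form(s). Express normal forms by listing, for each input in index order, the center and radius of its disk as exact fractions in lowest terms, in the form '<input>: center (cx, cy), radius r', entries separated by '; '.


not equal: they reduce to y1: center (11/24, -11/24), radius 1/96; y2: center (-5/24, -11/24), radius 1/84; y3: center (-7/24, -13/24), radius 1/72; y4: center (13/24, -13/24), radius 1/72 and y1: center (-1/2, 0), radius 1/8; y2: center (-1/14, 0), radius 1/70; y3: center (0, 1/28), radius 1/84; y4: center (1/2, 1/2), radius 1/8

The first expression reduces to y1: center (11/24, -11/24), radius 1/96; y2: center (-5/24, -11/24), radius 1/84; y3: center (-7/24, -13/24), radius 1/72; y4: center (13/24, -13/24), radius 1/72
The second expression reduces to y1: center (-1/2, 0), radius 1/8; y2: center (-1/14, 0), radius 1/70; y3: center (0, 1/28), radius 1/84; y4: center (1/2, 1/2), radius 1/8
They disagree, so not equal.


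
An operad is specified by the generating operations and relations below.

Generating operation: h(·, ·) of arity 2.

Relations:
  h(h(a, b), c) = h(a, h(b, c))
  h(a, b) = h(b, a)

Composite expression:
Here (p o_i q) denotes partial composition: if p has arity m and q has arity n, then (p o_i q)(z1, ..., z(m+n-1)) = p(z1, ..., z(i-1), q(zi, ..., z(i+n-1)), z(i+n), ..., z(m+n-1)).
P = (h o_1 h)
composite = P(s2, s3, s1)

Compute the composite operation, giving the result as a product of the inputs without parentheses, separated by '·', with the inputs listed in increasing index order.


Any arrangement under h is one operation, so sort the s-inputs.
h(s2, s3) flattens to s2 · s3
h(h(s2, s3), s1) flattens to s2 · s3 · s1
reordering the factors by index: s1 · s2 · s3

s1 · s2 · s3


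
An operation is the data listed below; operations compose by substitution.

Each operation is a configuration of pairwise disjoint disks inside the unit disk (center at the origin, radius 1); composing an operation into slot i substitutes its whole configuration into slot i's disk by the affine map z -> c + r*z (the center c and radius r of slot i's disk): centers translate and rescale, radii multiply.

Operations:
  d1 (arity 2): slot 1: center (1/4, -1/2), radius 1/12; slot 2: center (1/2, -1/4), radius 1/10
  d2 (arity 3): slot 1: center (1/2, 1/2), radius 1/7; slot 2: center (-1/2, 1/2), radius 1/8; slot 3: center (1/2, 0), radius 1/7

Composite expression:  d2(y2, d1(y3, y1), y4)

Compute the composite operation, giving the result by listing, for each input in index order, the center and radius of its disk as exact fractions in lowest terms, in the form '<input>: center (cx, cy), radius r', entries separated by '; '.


Each y-disk chains the slot maps above it in d2; radii multiply.
input y2: composing its 1 substitution step yields center (1/2, 1/2), radius 1/7
input y3: composing its 2 substitution steps yields center (-15/32, 7/16), radius 1/96
input y1: composing its 2 substitution steps yields center (-7/16, 15/32), radius 1/80
input y4: composing its 1 substitution step yields center (1/2, 0), radius 1/7

y1: center (-7/16, 15/32), radius 1/80; y2: center (1/2, 1/2), radius 1/7; y3: center (-15/32, 7/16), radius 1/96; y4: center (1/2, 0), radius 1/7


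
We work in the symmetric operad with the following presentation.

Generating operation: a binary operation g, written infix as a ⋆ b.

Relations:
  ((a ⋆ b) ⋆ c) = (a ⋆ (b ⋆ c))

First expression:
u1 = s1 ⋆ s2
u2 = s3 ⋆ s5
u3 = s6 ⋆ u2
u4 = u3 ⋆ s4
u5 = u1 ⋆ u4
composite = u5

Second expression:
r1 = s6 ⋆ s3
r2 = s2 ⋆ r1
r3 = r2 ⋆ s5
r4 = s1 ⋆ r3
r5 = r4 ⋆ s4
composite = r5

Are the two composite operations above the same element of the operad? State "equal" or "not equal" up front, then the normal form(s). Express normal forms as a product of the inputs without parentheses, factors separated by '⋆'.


equal — both sides give s1 ⋆ s2 ⋆ s6 ⋆ s3 ⋆ s5 ⋆ s4

In normal form, the first expression is s1 ⋆ s2 ⋆ s6 ⋆ s3 ⋆ s5 ⋆ s4
In normal form, the second expression is s1 ⋆ s2 ⋆ s6 ⋆ s3 ⋆ s5 ⋆ s4
The normal forms match — equal.


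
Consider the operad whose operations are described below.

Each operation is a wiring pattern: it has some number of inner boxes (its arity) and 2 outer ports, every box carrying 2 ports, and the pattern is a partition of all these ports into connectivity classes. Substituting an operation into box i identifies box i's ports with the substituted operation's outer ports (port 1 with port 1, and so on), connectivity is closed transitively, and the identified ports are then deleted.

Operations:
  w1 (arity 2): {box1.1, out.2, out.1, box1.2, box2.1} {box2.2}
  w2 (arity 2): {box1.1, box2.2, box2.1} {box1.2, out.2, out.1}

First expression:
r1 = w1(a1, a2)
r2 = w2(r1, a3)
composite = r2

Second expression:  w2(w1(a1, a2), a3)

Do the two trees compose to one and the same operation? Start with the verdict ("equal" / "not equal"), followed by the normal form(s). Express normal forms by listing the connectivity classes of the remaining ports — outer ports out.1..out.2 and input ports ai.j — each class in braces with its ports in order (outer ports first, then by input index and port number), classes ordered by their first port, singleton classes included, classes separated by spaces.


Normal form of the first expression: {out.1, out.2, a1.1, a1.2, a2.1, a3.1, a3.2} {a2.2}
Normal form of the second expression: {out.1, out.2, a1.1, a1.2, a2.1, a3.1, a3.2} {a2.2}
One common form — equal.

equal; both compose to {out.1, out.2, a1.1, a1.2, a2.1, a3.1, a3.2} {a2.2}


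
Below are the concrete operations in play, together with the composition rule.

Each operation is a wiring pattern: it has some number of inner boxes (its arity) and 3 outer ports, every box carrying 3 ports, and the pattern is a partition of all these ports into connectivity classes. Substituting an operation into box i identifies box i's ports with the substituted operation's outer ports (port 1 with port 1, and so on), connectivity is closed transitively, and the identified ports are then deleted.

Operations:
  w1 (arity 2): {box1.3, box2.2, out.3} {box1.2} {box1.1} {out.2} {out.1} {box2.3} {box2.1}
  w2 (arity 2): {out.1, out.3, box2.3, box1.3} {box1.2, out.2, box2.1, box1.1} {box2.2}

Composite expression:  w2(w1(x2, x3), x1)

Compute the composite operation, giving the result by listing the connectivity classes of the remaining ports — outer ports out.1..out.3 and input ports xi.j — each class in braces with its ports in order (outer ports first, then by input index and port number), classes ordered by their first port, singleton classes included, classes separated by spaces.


{out.1, out.3, x1.3, x2.3, x3.2} {out.2, x1.1} {x1.2} {x2.1} {x2.2} {x3.1} {x3.3}

Substituting into w2 glues patterns; closure does the rest.
after w1, the pattern on (x2, x3) reads {out.1} {out.2} {out.3, x2.3, x3.2} {x2.1} {x2.2} {x3.1} {x3.3} (out.j = its outer ports)
after w2, the pattern on (x2, x3, x1) reads {out.1, out.3, x1.3, x2.3, x3.2} {out.2, x1.1} {x1.2} {x2.1} {x2.2} {x3.1} {x3.3} (out.j = its outer ports)


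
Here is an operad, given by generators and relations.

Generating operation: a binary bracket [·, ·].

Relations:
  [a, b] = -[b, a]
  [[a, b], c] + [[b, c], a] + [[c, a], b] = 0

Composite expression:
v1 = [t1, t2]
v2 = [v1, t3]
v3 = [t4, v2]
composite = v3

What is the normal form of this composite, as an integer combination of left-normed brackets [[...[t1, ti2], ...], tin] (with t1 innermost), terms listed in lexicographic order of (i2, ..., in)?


-[[[t1, t2], t3], t4]

Left-normed coefficients sit on the t1-initial expansion words.
Composite bracket: [t4, [[t1, t2], t3]]
Full expansion: 8 signed words from ab - ba (2^3 = 8).
Coefficients come from the t1-initial words:
  t1t2t3t4 appears with sign -1, giving the term -[[[t1, t2], t3], t4]
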